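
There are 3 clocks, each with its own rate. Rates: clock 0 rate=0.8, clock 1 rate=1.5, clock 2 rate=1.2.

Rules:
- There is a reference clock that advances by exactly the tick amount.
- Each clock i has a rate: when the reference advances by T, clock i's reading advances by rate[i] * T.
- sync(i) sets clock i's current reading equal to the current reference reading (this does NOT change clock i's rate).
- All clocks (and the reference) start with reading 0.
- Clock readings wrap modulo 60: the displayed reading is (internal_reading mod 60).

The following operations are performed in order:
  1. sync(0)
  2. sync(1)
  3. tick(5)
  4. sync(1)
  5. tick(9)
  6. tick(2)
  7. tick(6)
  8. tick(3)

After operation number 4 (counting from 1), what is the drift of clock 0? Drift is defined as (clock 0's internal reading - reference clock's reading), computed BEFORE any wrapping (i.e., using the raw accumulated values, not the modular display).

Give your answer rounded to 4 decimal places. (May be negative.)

After op 1 sync(0): ref=0.0000 raw=[0.0000 0.0000 0.0000]
After op 2 sync(1): ref=0.0000 raw=[0.0000 0.0000 0.0000]
After op 3 tick(5): ref=5.0000 raw=[4.0000 7.5000 6.0000]
After op 4 sync(1): ref=5.0000 raw=[4.0000 5.0000 6.0000]
Drift of clock 0 after op 4: 4.0000 - 5.0000 = -1.0000

Answer: -1.0000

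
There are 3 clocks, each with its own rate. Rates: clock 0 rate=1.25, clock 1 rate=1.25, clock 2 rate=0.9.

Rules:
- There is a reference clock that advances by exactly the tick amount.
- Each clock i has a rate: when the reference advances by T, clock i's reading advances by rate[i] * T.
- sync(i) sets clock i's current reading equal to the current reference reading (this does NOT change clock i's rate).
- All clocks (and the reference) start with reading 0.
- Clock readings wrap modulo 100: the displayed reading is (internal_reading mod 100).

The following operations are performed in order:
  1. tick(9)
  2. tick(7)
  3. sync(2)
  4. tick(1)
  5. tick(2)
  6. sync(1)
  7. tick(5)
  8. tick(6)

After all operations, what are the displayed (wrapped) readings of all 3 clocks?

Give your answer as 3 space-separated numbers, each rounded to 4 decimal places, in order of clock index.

Answer: 37.5000 32.7500 28.6000

Derivation:
After op 1 tick(9): ref=9.0000 raw=[11.2500 11.2500 8.1000]
After op 2 tick(7): ref=16.0000 raw=[20.0000 20.0000 14.4000]
After op 3 sync(2): ref=16.0000 raw=[20.0000 20.0000 16.0000]
After op 4 tick(1): ref=17.0000 raw=[21.2500 21.2500 16.9000]
After op 5 tick(2): ref=19.0000 raw=[23.7500 23.7500 18.7000]
After op 6 sync(1): ref=19.0000 raw=[23.7500 19.0000 18.7000]
After op 7 tick(5): ref=24.0000 raw=[30.0000 25.2500 23.2000]
After op 8 tick(6): ref=30.0000 raw=[37.5000 32.7500 28.6000]
Wrap final raw readings (mod 100): 37.5000 mod 100 = 37.5000; 32.7500 mod 100 = 32.7500; 28.6000 mod 100 = 28.6000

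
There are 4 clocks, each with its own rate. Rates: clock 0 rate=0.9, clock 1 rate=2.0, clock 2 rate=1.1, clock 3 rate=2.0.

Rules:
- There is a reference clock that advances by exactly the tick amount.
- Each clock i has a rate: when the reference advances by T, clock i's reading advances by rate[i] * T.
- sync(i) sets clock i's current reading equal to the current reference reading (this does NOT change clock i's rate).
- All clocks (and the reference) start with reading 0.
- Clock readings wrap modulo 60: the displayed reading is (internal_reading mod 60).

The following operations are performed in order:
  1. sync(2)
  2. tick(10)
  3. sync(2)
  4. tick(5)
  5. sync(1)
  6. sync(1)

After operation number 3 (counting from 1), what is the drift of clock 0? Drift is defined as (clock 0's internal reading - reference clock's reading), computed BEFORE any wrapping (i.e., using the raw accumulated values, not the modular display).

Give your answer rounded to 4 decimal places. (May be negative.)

After op 1 sync(2): ref=0.0000 raw=[0.0000 0.0000 0.0000 0.0000]
After op 2 tick(10): ref=10.0000 raw=[9.0000 20.0000 11.0000 20.0000]
After op 3 sync(2): ref=10.0000 raw=[9.0000 20.0000 10.0000 20.0000]
Drift of clock 0 after op 3: 9.0000 - 10.0000 = -1.0000

Answer: -1.0000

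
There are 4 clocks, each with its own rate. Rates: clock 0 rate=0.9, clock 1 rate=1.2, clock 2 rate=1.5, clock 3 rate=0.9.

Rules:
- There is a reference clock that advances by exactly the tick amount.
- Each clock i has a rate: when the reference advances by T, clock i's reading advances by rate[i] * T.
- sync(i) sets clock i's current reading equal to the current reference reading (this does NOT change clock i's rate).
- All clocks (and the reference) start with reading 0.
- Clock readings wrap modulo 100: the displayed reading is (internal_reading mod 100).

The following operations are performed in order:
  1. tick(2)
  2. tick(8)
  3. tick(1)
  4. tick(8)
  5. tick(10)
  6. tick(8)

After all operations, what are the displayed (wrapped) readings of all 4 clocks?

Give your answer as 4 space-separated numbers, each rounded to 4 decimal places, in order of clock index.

Answer: 33.3000 44.4000 55.5000 33.3000

Derivation:
After op 1 tick(2): ref=2.0000 raw=[1.8000 2.4000 3.0000 1.8000]
After op 2 tick(8): ref=10.0000 raw=[9.0000 12.0000 15.0000 9.0000]
After op 3 tick(1): ref=11.0000 raw=[9.9000 13.2000 16.5000 9.9000]
After op 4 tick(8): ref=19.0000 raw=[17.1000 22.8000 28.5000 17.1000]
After op 5 tick(10): ref=29.0000 raw=[26.1000 34.8000 43.5000 26.1000]
After op 6 tick(8): ref=37.0000 raw=[33.3000 44.4000 55.5000 33.3000]
Wrap final raw readings (mod 100): 33.3000 mod 100 = 33.3000; 44.4000 mod 100 = 44.4000; 55.5000 mod 100 = 55.5000; 33.3000 mod 100 = 33.3000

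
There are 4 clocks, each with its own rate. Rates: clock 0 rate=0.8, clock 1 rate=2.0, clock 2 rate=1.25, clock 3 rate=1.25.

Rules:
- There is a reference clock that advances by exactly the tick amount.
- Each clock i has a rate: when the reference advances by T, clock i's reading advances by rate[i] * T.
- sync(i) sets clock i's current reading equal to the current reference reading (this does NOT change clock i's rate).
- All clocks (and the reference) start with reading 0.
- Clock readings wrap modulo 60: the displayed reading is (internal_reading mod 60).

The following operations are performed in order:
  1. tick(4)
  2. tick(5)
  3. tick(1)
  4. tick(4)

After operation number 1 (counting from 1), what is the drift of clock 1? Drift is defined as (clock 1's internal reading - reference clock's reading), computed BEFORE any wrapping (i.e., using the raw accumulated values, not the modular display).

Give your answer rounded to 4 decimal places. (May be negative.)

After op 1 tick(4): ref=4.0000 raw=[3.2000 8.0000 5.0000 5.0000]
Drift of clock 1 after op 1: 8.0000 - 4.0000 = 4.0000

Answer: 4.0000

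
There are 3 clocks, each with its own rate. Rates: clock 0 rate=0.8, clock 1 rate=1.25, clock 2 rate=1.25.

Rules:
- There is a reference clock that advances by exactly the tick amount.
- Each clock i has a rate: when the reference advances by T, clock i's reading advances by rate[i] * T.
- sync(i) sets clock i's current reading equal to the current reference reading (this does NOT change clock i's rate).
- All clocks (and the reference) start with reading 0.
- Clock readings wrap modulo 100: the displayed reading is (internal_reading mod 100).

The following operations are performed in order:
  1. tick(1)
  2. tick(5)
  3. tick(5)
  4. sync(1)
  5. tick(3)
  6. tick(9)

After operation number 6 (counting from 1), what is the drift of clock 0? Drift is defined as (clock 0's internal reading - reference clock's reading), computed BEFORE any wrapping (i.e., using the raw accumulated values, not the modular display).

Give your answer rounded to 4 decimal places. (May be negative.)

After op 1 tick(1): ref=1.0000 raw=[0.8000 1.2500 1.2500]
After op 2 tick(5): ref=6.0000 raw=[4.8000 7.5000 7.5000]
After op 3 tick(5): ref=11.0000 raw=[8.8000 13.7500 13.7500]
After op 4 sync(1): ref=11.0000 raw=[8.8000 11.0000 13.7500]
After op 5 tick(3): ref=14.0000 raw=[11.2000 14.7500 17.5000]
After op 6 tick(9): ref=23.0000 raw=[18.4000 26.0000 28.7500]
Drift of clock 0 after op 6: 18.4000 - 23.0000 = -4.6000

Answer: -4.6000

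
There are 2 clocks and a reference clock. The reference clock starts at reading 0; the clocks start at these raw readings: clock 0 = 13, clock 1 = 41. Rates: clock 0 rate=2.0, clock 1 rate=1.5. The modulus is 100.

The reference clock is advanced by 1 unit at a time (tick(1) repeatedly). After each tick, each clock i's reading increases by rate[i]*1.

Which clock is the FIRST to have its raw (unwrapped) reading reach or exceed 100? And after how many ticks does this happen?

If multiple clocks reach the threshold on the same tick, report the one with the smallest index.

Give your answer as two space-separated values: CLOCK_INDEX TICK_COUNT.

clock 0: start=13, rate=2.0, needs 100-13 = 87; ticks = ceil(87/2.0) = ceil(43.5000) = 44; reading at tick 44 = 13 + 2.0*44 = 101.0000
clock 1: start=41, rate=1.5, needs 100-41 = 59; ticks = ceil(59/1.5) = ceil(39.3333) = 40; reading at tick 40 = 41 + 1.5*40 = 101.0000
Minimum tick count = 40; winners = [1]; smallest index = 1

Answer: 1 40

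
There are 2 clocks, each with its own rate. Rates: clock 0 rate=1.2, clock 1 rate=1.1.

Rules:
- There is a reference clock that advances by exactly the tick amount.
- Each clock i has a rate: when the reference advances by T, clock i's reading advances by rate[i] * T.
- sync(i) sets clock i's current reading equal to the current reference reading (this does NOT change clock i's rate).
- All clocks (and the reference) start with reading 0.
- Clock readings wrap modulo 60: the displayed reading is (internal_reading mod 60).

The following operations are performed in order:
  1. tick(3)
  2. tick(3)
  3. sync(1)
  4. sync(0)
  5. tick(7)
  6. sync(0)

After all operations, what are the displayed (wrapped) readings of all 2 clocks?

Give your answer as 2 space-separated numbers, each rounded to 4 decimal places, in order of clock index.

After op 1 tick(3): ref=3.0000 raw=[3.6000 3.3000]
After op 2 tick(3): ref=6.0000 raw=[7.2000 6.6000]
After op 3 sync(1): ref=6.0000 raw=[7.2000 6.0000]
After op 4 sync(0): ref=6.0000 raw=[6.0000 6.0000]
After op 5 tick(7): ref=13.0000 raw=[14.4000 13.7000]
After op 6 sync(0): ref=13.0000 raw=[13.0000 13.7000]
Wrap final raw readings (mod 60): 13.0000 mod 60 = 13.0000; 13.7000 mod 60 = 13.7000

Answer: 13.0000 13.7000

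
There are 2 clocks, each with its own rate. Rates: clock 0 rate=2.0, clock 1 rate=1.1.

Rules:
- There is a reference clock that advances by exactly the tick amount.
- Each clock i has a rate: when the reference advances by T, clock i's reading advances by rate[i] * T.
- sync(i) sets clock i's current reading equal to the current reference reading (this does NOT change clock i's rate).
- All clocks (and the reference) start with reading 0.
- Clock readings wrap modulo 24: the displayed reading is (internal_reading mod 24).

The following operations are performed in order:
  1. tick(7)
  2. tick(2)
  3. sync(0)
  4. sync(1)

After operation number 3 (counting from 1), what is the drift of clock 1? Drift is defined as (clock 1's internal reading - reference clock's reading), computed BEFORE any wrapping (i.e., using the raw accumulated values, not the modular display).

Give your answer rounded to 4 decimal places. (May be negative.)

After op 1 tick(7): ref=7.0000 raw=[14.0000 7.7000]
After op 2 tick(2): ref=9.0000 raw=[18.0000 9.9000]
After op 3 sync(0): ref=9.0000 raw=[9.0000 9.9000]
Drift of clock 1 after op 3: 9.9000 - 9.0000 = 0.9000

Answer: 0.9000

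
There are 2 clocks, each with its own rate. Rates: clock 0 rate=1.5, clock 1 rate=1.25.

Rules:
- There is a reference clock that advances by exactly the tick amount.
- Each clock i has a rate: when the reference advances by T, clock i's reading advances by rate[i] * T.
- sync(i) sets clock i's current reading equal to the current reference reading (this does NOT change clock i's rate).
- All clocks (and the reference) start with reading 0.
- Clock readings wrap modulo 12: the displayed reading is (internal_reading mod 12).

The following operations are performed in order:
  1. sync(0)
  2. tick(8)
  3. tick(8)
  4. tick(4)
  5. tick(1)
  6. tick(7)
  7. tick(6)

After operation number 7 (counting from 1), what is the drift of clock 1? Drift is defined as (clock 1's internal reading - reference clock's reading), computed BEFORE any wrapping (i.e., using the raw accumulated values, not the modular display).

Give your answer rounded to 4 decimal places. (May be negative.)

After op 1 sync(0): ref=0.0000 raw=[0.0000 0.0000]
After op 2 tick(8): ref=8.0000 raw=[12.0000 10.0000]
After op 3 tick(8): ref=16.0000 raw=[24.0000 20.0000]
After op 4 tick(4): ref=20.0000 raw=[30.0000 25.0000]
After op 5 tick(1): ref=21.0000 raw=[31.5000 26.2500]
After op 6 tick(7): ref=28.0000 raw=[42.0000 35.0000]
After op 7 tick(6): ref=34.0000 raw=[51.0000 42.5000]
Drift of clock 1 after op 7: 42.5000 - 34.0000 = 8.5000

Answer: 8.5000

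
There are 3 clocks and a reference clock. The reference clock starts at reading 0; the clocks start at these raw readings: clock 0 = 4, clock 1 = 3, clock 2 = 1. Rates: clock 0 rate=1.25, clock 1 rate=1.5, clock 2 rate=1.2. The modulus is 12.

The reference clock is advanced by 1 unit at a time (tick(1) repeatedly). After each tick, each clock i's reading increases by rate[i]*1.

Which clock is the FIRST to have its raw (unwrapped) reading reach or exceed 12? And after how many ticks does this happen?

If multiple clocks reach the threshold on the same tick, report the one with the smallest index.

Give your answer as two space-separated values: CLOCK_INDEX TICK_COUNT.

clock 0: start=4, rate=1.25, needs 12-4 = 8; ticks = ceil(8/1.25) = ceil(6.4000) = 7; reading at tick 7 = 4 + 1.25*7 = 12.7500
clock 1: start=3, rate=1.5, needs 12-3 = 9; ticks = ceil(9/1.5) = ceil(6.0000) = 6; reading at tick 6 = 3 + 1.5*6 = 12.0000
clock 2: start=1, rate=1.2, needs 12-1 = 11; ticks = ceil(11/1.2) = ceil(9.1667) = 10; reading at tick 10 = 1 + 1.2*10 = 13.0000
Minimum tick count = 6; winners = [1]; smallest index = 1

Answer: 1 6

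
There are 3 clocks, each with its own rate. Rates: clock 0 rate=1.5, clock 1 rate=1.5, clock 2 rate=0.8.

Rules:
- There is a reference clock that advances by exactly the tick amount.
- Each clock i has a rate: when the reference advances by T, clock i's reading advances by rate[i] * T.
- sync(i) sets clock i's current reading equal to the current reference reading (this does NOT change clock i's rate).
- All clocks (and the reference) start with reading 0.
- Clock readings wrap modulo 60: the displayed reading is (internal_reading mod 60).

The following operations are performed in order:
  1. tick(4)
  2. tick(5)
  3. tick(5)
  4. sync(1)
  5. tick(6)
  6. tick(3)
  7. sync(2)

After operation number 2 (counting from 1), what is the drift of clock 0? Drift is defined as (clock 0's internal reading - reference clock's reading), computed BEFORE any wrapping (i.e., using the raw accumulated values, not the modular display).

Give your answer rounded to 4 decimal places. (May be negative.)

Answer: 4.5000

Derivation:
After op 1 tick(4): ref=4.0000 raw=[6.0000 6.0000 3.2000]
After op 2 tick(5): ref=9.0000 raw=[13.5000 13.5000 7.2000]
Drift of clock 0 after op 2: 13.5000 - 9.0000 = 4.5000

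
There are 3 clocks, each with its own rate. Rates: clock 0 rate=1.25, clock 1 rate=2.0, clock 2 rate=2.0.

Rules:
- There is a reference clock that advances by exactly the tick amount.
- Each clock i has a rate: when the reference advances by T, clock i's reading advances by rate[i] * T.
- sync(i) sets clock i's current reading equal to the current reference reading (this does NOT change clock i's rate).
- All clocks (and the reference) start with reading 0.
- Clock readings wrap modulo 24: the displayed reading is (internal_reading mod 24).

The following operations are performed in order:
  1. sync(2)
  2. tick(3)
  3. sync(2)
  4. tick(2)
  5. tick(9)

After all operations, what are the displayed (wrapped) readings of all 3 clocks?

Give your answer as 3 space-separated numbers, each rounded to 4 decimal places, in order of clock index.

Answer: 17.5000 4.0000 1.0000

Derivation:
After op 1 sync(2): ref=0.0000 raw=[0.0000 0.0000 0.0000]
After op 2 tick(3): ref=3.0000 raw=[3.7500 6.0000 6.0000]
After op 3 sync(2): ref=3.0000 raw=[3.7500 6.0000 3.0000]
After op 4 tick(2): ref=5.0000 raw=[6.2500 10.0000 7.0000]
After op 5 tick(9): ref=14.0000 raw=[17.5000 28.0000 25.0000]
Wrap final raw readings (mod 24): 17.5000 mod 24 = 17.5000; 28.0000 mod 24 = 4.0000; 25.0000 mod 24 = 1.0000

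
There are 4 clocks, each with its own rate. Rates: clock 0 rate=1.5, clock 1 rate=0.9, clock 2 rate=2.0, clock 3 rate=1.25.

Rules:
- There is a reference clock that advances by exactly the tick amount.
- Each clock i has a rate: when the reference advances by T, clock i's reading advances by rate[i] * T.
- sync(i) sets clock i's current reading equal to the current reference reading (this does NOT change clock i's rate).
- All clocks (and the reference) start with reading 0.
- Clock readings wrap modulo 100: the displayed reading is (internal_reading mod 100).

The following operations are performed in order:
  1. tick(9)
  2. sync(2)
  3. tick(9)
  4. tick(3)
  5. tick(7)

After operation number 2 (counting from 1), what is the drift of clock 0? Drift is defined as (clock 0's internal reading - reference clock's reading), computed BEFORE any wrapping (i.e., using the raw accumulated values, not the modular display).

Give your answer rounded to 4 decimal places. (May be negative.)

After op 1 tick(9): ref=9.0000 raw=[13.5000 8.1000 18.0000 11.2500]
After op 2 sync(2): ref=9.0000 raw=[13.5000 8.1000 9.0000 11.2500]
Drift of clock 0 after op 2: 13.5000 - 9.0000 = 4.5000

Answer: 4.5000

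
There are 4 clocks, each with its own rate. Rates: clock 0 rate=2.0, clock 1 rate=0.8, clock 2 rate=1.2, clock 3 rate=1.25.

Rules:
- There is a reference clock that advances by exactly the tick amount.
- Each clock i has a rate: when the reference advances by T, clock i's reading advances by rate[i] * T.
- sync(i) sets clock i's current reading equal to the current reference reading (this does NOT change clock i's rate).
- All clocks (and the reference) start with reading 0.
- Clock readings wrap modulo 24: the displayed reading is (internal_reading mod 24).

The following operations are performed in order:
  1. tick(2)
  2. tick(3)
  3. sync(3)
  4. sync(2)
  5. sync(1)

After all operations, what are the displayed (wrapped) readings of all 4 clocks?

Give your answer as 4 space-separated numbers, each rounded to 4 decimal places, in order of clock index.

Answer: 10.0000 5.0000 5.0000 5.0000

Derivation:
After op 1 tick(2): ref=2.0000 raw=[4.0000 1.6000 2.4000 2.5000]
After op 2 tick(3): ref=5.0000 raw=[10.0000 4.0000 6.0000 6.2500]
After op 3 sync(3): ref=5.0000 raw=[10.0000 4.0000 6.0000 5.0000]
After op 4 sync(2): ref=5.0000 raw=[10.0000 4.0000 5.0000 5.0000]
After op 5 sync(1): ref=5.0000 raw=[10.0000 5.0000 5.0000 5.0000]
Wrap final raw readings (mod 24): 10.0000 mod 24 = 10.0000; 5.0000 mod 24 = 5.0000; 5.0000 mod 24 = 5.0000; 5.0000 mod 24 = 5.0000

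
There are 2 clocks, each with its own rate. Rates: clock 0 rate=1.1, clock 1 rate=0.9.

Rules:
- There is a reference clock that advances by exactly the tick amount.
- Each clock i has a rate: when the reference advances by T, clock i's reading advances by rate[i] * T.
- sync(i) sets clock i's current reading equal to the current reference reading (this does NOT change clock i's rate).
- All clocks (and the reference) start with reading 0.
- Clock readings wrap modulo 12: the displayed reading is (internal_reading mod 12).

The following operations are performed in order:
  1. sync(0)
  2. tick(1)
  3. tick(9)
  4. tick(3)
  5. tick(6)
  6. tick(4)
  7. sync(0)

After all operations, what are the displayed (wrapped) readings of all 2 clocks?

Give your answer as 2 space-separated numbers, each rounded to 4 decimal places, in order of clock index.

After op 1 sync(0): ref=0.0000 raw=[0.0000 0.0000]
After op 2 tick(1): ref=1.0000 raw=[1.1000 0.9000]
After op 3 tick(9): ref=10.0000 raw=[11.0000 9.0000]
After op 4 tick(3): ref=13.0000 raw=[14.3000 11.7000]
After op 5 tick(6): ref=19.0000 raw=[20.9000 17.1000]
After op 6 tick(4): ref=23.0000 raw=[25.3000 20.7000]
After op 7 sync(0): ref=23.0000 raw=[23.0000 20.7000]
Wrap final raw readings (mod 12): 23.0000 mod 12 = 11.0000; 20.7000 mod 12 = 8.7000

Answer: 11.0000 8.7000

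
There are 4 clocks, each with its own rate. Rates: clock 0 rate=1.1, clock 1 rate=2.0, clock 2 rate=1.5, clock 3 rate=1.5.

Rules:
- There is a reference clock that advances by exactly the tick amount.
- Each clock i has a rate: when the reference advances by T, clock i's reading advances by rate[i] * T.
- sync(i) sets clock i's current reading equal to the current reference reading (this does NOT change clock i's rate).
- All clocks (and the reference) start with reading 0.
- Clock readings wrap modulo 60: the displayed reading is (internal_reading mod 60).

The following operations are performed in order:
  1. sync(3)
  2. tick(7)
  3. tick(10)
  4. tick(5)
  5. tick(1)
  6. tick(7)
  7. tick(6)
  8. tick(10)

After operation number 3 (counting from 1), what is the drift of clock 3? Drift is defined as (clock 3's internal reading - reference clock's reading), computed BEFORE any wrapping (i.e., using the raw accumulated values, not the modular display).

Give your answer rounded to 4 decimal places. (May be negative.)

Answer: 8.5000

Derivation:
After op 1 sync(3): ref=0.0000 raw=[0.0000 0.0000 0.0000 0.0000]
After op 2 tick(7): ref=7.0000 raw=[7.7000 14.0000 10.5000 10.5000]
After op 3 tick(10): ref=17.0000 raw=[18.7000 34.0000 25.5000 25.5000]
Drift of clock 3 after op 3: 25.5000 - 17.0000 = 8.5000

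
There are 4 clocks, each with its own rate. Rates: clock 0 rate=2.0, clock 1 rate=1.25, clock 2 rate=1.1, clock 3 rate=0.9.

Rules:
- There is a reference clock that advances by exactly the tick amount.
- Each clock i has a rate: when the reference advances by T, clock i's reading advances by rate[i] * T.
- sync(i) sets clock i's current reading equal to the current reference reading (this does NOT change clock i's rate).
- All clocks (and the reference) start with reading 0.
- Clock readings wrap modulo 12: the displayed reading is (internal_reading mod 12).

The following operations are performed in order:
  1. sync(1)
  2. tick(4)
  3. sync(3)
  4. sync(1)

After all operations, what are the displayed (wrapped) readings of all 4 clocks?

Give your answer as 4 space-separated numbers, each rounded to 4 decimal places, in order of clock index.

After op 1 sync(1): ref=0.0000 raw=[0.0000 0.0000 0.0000 0.0000]
After op 2 tick(4): ref=4.0000 raw=[8.0000 5.0000 4.4000 3.6000]
After op 3 sync(3): ref=4.0000 raw=[8.0000 5.0000 4.4000 4.0000]
After op 4 sync(1): ref=4.0000 raw=[8.0000 4.0000 4.4000 4.0000]
Wrap final raw readings (mod 12): 8.0000 mod 12 = 8.0000; 4.0000 mod 12 = 4.0000; 4.4000 mod 12 = 4.4000; 4.0000 mod 12 = 4.0000

Answer: 8.0000 4.0000 4.4000 4.0000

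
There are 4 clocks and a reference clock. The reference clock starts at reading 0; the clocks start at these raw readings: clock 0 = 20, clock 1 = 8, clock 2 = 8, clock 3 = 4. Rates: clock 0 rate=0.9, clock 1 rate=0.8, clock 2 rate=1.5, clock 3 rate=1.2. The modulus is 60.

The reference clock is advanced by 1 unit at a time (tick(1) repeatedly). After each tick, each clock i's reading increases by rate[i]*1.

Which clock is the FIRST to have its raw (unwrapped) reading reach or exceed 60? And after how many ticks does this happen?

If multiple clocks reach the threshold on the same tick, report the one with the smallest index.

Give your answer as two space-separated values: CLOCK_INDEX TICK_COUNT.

clock 0: start=20, rate=0.9, needs 60-20 = 40; ticks = ceil(40/0.9) = ceil(44.4444) = 45; reading at tick 45 = 20 + 0.9*45 = 60.5000
clock 1: start=8, rate=0.8, needs 60-8 = 52; ticks = ceil(52/0.8) = ceil(65.0000) = 65; reading at tick 65 = 8 + 0.8*65 = 60.0000
clock 2: start=8, rate=1.5, needs 60-8 = 52; ticks = ceil(52/1.5) = ceil(34.6667) = 35; reading at tick 35 = 8 + 1.5*35 = 60.5000
clock 3: start=4, rate=1.2, needs 60-4 = 56; ticks = ceil(56/1.2) = ceil(46.6667) = 47; reading at tick 47 = 4 + 1.2*47 = 60.4000
Minimum tick count = 35; winners = [2]; smallest index = 2

Answer: 2 35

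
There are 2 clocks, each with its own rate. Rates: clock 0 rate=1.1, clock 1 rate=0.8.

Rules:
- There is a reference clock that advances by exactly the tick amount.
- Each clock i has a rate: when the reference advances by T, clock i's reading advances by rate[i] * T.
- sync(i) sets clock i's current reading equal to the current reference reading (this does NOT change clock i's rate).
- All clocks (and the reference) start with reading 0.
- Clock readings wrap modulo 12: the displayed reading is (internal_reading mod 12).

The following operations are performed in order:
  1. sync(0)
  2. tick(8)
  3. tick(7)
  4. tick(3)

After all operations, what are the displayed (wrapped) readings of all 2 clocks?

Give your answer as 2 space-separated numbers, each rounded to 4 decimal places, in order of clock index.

Answer: 7.8000 2.4000

Derivation:
After op 1 sync(0): ref=0.0000 raw=[0.0000 0.0000]
After op 2 tick(8): ref=8.0000 raw=[8.8000 6.4000]
After op 3 tick(7): ref=15.0000 raw=[16.5000 12.0000]
After op 4 tick(3): ref=18.0000 raw=[19.8000 14.4000]
Wrap final raw readings (mod 12): 19.8000 mod 12 = 7.8000; 14.4000 mod 12 = 2.4000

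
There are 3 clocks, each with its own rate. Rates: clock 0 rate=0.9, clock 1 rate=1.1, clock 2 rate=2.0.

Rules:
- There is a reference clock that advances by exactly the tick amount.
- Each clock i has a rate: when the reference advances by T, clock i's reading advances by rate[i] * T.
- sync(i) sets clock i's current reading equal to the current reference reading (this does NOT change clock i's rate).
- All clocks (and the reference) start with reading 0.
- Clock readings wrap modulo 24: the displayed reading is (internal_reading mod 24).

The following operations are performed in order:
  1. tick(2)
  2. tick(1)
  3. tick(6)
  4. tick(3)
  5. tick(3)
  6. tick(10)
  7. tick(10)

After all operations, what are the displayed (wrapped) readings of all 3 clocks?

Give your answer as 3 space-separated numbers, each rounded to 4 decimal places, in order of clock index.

Answer: 7.5000 14.5000 22.0000

Derivation:
After op 1 tick(2): ref=2.0000 raw=[1.8000 2.2000 4.0000]
After op 2 tick(1): ref=3.0000 raw=[2.7000 3.3000 6.0000]
After op 3 tick(6): ref=9.0000 raw=[8.1000 9.9000 18.0000]
After op 4 tick(3): ref=12.0000 raw=[10.8000 13.2000 24.0000]
After op 5 tick(3): ref=15.0000 raw=[13.5000 16.5000 30.0000]
After op 6 tick(10): ref=25.0000 raw=[22.5000 27.5000 50.0000]
After op 7 tick(10): ref=35.0000 raw=[31.5000 38.5000 70.0000]
Wrap final raw readings (mod 24): 31.5000 mod 24 = 7.5000; 38.5000 mod 24 = 14.5000; 70.0000 mod 24 = 22.0000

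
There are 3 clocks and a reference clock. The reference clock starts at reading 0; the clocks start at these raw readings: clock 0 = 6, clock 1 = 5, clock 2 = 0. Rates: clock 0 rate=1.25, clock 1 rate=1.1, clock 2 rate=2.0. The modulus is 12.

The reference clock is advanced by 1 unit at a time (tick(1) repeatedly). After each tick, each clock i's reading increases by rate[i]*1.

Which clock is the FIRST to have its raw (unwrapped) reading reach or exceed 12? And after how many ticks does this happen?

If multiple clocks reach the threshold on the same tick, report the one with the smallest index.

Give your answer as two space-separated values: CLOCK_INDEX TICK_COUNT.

Answer: 0 5

Derivation:
clock 0: start=6, rate=1.25, needs 12-6 = 6; ticks = ceil(6/1.25) = ceil(4.8000) = 5; reading at tick 5 = 6 + 1.25*5 = 12.2500
clock 1: start=5, rate=1.1, needs 12-5 = 7; ticks = ceil(7/1.1) = ceil(6.3636) = 7; reading at tick 7 = 5 + 1.1*7 = 12.7000
clock 2: start=0, rate=2.0, needs 12-0 = 12; ticks = ceil(12/2.0) = ceil(6.0000) = 6; reading at tick 6 = 0 + 2.0*6 = 12.0000
Minimum tick count = 5; winners = [0]; smallest index = 0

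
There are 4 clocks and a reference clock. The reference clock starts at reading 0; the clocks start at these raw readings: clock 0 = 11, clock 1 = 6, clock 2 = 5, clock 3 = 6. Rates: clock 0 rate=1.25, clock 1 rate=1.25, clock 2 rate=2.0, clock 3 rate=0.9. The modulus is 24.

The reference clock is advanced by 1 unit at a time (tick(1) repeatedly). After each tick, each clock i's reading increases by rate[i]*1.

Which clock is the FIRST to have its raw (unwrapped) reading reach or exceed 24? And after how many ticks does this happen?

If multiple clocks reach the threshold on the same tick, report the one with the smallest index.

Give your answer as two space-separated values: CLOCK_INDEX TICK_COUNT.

clock 0: start=11, rate=1.25, needs 24-11 = 13; ticks = ceil(13/1.25) = ceil(10.4000) = 11; reading at tick 11 = 11 + 1.25*11 = 24.7500
clock 1: start=6, rate=1.25, needs 24-6 = 18; ticks = ceil(18/1.25) = ceil(14.4000) = 15; reading at tick 15 = 6 + 1.25*15 = 24.7500
clock 2: start=5, rate=2.0, needs 24-5 = 19; ticks = ceil(19/2.0) = ceil(9.5000) = 10; reading at tick 10 = 5 + 2.0*10 = 25.0000
clock 3: start=6, rate=0.9, needs 24-6 = 18; ticks = ceil(18/0.9) = ceil(20.0000) = 20; reading at tick 20 = 6 + 0.9*20 = 24.0000
Minimum tick count = 10; winners = [2]; smallest index = 2

Answer: 2 10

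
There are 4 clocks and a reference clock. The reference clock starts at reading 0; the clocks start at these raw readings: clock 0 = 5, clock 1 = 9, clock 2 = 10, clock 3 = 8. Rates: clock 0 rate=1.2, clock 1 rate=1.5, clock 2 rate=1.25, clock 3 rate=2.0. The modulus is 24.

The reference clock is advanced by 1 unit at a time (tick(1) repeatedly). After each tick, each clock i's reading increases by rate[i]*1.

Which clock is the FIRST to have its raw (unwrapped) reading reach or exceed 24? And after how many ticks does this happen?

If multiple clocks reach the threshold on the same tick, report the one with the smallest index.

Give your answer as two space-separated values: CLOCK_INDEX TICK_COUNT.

Answer: 3 8

Derivation:
clock 0: start=5, rate=1.2, needs 24-5 = 19; ticks = ceil(19/1.2) = ceil(15.8333) = 16; reading at tick 16 = 5 + 1.2*16 = 24.2000
clock 1: start=9, rate=1.5, needs 24-9 = 15; ticks = ceil(15/1.5) = ceil(10.0000) = 10; reading at tick 10 = 9 + 1.5*10 = 24.0000
clock 2: start=10, rate=1.25, needs 24-10 = 14; ticks = ceil(14/1.25) = ceil(11.2000) = 12; reading at tick 12 = 10 + 1.25*12 = 25.0000
clock 3: start=8, rate=2.0, needs 24-8 = 16; ticks = ceil(16/2.0) = ceil(8.0000) = 8; reading at tick 8 = 8 + 2.0*8 = 24.0000
Minimum tick count = 8; winners = [3]; smallest index = 3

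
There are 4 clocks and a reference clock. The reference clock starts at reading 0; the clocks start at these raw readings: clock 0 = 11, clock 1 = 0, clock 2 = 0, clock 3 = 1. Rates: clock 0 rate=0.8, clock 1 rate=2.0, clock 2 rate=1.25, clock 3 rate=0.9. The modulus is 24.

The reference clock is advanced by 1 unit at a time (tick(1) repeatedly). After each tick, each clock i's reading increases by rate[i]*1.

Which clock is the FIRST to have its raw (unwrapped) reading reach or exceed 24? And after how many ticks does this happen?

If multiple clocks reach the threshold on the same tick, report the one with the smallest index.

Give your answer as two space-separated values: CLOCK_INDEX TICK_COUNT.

Answer: 1 12

Derivation:
clock 0: start=11, rate=0.8, needs 24-11 = 13; ticks = ceil(13/0.8) = ceil(16.2500) = 17; reading at tick 17 = 11 + 0.8*17 = 24.6000
clock 1: start=0, rate=2.0, needs 24-0 = 24; ticks = ceil(24/2.0) = ceil(12.0000) = 12; reading at tick 12 = 0 + 2.0*12 = 24.0000
clock 2: start=0, rate=1.25, needs 24-0 = 24; ticks = ceil(24/1.25) = ceil(19.2000) = 20; reading at tick 20 = 0 + 1.25*20 = 25.0000
clock 3: start=1, rate=0.9, needs 24-1 = 23; ticks = ceil(23/0.9) = ceil(25.5556) = 26; reading at tick 26 = 1 + 0.9*26 = 24.4000
Minimum tick count = 12; winners = [1]; smallest index = 1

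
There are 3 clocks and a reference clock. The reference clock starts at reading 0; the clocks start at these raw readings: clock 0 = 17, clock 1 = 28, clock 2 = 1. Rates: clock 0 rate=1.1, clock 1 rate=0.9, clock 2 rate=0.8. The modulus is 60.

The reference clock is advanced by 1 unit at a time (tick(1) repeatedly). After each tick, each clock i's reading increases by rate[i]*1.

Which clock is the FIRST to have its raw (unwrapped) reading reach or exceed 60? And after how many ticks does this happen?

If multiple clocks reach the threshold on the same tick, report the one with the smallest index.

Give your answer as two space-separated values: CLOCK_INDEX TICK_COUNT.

Answer: 1 36

Derivation:
clock 0: start=17, rate=1.1, needs 60-17 = 43; ticks = ceil(43/1.1) = ceil(39.0909) = 40; reading at tick 40 = 17 + 1.1*40 = 61.0000
clock 1: start=28, rate=0.9, needs 60-28 = 32; ticks = ceil(32/0.9) = ceil(35.5556) = 36; reading at tick 36 = 28 + 0.9*36 = 60.4000
clock 2: start=1, rate=0.8, needs 60-1 = 59; ticks = ceil(59/0.8) = ceil(73.7500) = 74; reading at tick 74 = 1 + 0.8*74 = 60.2000
Minimum tick count = 36; winners = [1]; smallest index = 1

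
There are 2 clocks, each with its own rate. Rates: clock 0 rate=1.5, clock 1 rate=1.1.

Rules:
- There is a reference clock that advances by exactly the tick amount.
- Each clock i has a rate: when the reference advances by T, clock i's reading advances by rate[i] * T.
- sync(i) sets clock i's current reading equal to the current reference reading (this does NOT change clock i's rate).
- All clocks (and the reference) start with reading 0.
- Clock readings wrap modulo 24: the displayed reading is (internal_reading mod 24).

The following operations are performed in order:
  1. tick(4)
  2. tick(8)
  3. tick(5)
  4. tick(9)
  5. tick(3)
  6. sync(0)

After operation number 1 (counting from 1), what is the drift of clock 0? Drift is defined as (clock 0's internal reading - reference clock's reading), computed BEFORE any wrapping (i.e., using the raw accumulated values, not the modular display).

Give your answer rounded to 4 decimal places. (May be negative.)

After op 1 tick(4): ref=4.0000 raw=[6.0000 4.4000]
Drift of clock 0 after op 1: 6.0000 - 4.0000 = 2.0000

Answer: 2.0000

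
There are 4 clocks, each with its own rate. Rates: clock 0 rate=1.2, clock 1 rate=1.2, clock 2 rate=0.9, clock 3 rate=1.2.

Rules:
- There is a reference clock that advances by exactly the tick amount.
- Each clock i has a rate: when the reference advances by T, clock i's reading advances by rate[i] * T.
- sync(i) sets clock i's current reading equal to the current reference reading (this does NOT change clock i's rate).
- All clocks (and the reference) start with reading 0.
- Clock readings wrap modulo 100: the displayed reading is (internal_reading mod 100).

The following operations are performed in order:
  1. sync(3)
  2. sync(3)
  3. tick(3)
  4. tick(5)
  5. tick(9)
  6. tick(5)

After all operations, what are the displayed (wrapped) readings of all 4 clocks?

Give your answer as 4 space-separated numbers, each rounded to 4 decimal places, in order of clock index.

After op 1 sync(3): ref=0.0000 raw=[0.0000 0.0000 0.0000 0.0000]
After op 2 sync(3): ref=0.0000 raw=[0.0000 0.0000 0.0000 0.0000]
After op 3 tick(3): ref=3.0000 raw=[3.6000 3.6000 2.7000 3.6000]
After op 4 tick(5): ref=8.0000 raw=[9.6000 9.6000 7.2000 9.6000]
After op 5 tick(9): ref=17.0000 raw=[20.4000 20.4000 15.3000 20.4000]
After op 6 tick(5): ref=22.0000 raw=[26.4000 26.4000 19.8000 26.4000]
Wrap final raw readings (mod 100): 26.4000 mod 100 = 26.4000; 26.4000 mod 100 = 26.4000; 19.8000 mod 100 = 19.8000; 26.4000 mod 100 = 26.4000

Answer: 26.4000 26.4000 19.8000 26.4000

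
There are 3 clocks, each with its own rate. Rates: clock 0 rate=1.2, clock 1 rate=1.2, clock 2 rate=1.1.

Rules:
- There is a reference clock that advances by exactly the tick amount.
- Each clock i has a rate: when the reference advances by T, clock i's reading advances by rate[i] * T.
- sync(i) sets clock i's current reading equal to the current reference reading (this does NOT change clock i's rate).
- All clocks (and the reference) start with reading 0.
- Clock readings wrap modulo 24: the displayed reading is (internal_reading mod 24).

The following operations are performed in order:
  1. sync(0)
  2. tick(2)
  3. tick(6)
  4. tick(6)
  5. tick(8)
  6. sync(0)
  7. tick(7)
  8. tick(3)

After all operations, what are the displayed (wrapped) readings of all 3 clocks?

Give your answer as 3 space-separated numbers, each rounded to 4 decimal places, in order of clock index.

After op 1 sync(0): ref=0.0000 raw=[0.0000 0.0000 0.0000]
After op 2 tick(2): ref=2.0000 raw=[2.4000 2.4000 2.2000]
After op 3 tick(6): ref=8.0000 raw=[9.6000 9.6000 8.8000]
After op 4 tick(6): ref=14.0000 raw=[16.8000 16.8000 15.4000]
After op 5 tick(8): ref=22.0000 raw=[26.4000 26.4000 24.2000]
After op 6 sync(0): ref=22.0000 raw=[22.0000 26.4000 24.2000]
After op 7 tick(7): ref=29.0000 raw=[30.4000 34.8000 31.9000]
After op 8 tick(3): ref=32.0000 raw=[34.0000 38.4000 35.2000]
Wrap final raw readings (mod 24): 34.0000 mod 24 = 10.0000; 38.4000 mod 24 = 14.4000; 35.2000 mod 24 = 11.2000

Answer: 10.0000 14.4000 11.2000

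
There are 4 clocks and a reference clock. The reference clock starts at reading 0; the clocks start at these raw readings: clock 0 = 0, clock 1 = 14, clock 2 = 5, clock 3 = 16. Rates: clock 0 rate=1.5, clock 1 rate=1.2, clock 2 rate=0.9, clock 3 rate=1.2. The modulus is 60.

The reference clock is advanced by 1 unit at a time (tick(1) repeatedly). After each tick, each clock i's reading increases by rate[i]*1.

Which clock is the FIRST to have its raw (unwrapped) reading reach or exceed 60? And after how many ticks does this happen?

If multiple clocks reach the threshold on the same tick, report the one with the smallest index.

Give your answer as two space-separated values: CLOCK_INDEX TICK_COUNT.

clock 0: start=0, rate=1.5, needs 60-0 = 60; ticks = ceil(60/1.5) = ceil(40.0000) = 40; reading at tick 40 = 0 + 1.5*40 = 60.0000
clock 1: start=14, rate=1.2, needs 60-14 = 46; ticks = ceil(46/1.2) = ceil(38.3333) = 39; reading at tick 39 = 14 + 1.2*39 = 60.8000
clock 2: start=5, rate=0.9, needs 60-5 = 55; ticks = ceil(55/0.9) = ceil(61.1111) = 62; reading at tick 62 = 5 + 0.9*62 = 60.8000
clock 3: start=16, rate=1.2, needs 60-16 = 44; ticks = ceil(44/1.2) = ceil(36.6667) = 37; reading at tick 37 = 16 + 1.2*37 = 60.4000
Minimum tick count = 37; winners = [3]; smallest index = 3

Answer: 3 37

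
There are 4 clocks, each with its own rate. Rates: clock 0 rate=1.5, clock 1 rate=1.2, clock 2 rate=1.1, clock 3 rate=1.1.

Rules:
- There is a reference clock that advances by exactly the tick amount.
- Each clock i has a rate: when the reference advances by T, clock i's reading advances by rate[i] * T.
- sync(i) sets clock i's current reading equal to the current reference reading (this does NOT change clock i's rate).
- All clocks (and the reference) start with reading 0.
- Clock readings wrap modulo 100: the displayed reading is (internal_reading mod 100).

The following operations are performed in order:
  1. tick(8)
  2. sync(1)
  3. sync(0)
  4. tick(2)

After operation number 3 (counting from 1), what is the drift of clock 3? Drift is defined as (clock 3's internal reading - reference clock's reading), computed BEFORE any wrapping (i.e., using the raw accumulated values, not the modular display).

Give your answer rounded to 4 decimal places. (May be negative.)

Answer: 0.8000

Derivation:
After op 1 tick(8): ref=8.0000 raw=[12.0000 9.6000 8.8000 8.8000]
After op 2 sync(1): ref=8.0000 raw=[12.0000 8.0000 8.8000 8.8000]
After op 3 sync(0): ref=8.0000 raw=[8.0000 8.0000 8.8000 8.8000]
Drift of clock 3 after op 3: 8.8000 - 8.0000 = 0.8000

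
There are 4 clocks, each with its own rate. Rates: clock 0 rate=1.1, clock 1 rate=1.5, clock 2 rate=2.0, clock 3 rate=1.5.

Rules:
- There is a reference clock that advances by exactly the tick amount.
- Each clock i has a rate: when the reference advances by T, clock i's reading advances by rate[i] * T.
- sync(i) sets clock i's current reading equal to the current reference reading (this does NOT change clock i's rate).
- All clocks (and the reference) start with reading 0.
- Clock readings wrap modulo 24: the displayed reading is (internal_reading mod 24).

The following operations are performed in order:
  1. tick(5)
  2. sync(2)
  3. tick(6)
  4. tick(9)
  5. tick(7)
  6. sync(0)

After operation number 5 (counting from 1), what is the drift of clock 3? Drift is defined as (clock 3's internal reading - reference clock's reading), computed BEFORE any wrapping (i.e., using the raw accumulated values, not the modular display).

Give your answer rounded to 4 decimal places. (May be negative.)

After op 1 tick(5): ref=5.0000 raw=[5.5000 7.5000 10.0000 7.5000]
After op 2 sync(2): ref=5.0000 raw=[5.5000 7.5000 5.0000 7.5000]
After op 3 tick(6): ref=11.0000 raw=[12.1000 16.5000 17.0000 16.5000]
After op 4 tick(9): ref=20.0000 raw=[22.0000 30.0000 35.0000 30.0000]
After op 5 tick(7): ref=27.0000 raw=[29.7000 40.5000 49.0000 40.5000]
Drift of clock 3 after op 5: 40.5000 - 27.0000 = 13.5000

Answer: 13.5000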